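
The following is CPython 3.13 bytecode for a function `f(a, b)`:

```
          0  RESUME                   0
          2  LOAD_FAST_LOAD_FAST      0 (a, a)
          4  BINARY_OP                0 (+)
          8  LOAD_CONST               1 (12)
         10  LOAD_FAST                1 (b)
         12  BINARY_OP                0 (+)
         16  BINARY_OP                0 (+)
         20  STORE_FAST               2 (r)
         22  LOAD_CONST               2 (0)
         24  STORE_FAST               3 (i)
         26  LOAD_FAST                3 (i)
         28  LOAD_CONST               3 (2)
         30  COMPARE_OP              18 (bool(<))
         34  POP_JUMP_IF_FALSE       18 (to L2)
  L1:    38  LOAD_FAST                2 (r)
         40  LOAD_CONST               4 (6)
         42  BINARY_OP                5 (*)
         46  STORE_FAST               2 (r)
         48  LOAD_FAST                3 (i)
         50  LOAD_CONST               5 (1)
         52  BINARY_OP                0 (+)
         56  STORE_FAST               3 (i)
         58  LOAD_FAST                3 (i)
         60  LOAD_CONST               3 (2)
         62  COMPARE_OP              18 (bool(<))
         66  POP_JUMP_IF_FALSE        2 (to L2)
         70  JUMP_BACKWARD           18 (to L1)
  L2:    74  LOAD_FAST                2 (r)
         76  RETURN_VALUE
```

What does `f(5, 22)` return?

1584

LOAD_FAST_LOAD_FAST a,a → push 5,5. Stack: [5, 5]
BINARY_OP + → 5 + 5 = 10. Stack: [10]
LOAD_CONST → push 12. Stack: [10, 12]
LOAD_FAST b → push 22. Stack: [10, 12, 22]
BINARY_OP + → 12 + 22 = 34. Stack: [10, 34]
BINARY_OP + → 10 + 34 = 44. Stack: [44]
STORE_FAST r → r=44. Stack: []
LOAD_CONST → push 0. Stack: [0]
STORE_FAST i → i=0. Stack: []
LOAD_FAST i → push 0. Stack: [0]
LOAD_CONST → push 2. Stack: [0, 2]
COMPARE_OP bool(<) → 0 vs 2 = True. Stack: [True]
POP_JUMP_IF_FALSE → pop True; no jump. Stack: []
LOAD_FAST r → push 44. Stack: [44]
LOAD_CONST → push 6. Stack: [44, 6]
BINARY_OP * → 44 * 6 = 264. Stack: [264]
STORE_FAST r → r=264. Stack: []
LOAD_FAST i → push 0. Stack: [0]
LOAD_CONST → push 1. Stack: [0, 1]
BINARY_OP + → 0 + 1 = 1. Stack: [1]
STORE_FAST i → i=1. Stack: []
LOAD_FAST i → push 1. Stack: [1]
LOAD_CONST → push 2. Stack: [1, 2]
COMPARE_OP bool(<) → 1 vs 2 = True. Stack: [True]
POP_JUMP_IF_FALSE → pop True; no jump. Stack: []
LOAD_FAST r → push 264. Stack: [264]
LOAD_CONST → push 6. Stack: [264, 6]
BINARY_OP * → 264 * 6 = 1584. Stack: [1584]
STORE_FAST r → r=1584. Stack: []
LOAD_FAST i → push 1. Stack: [1]
LOAD_CONST → push 1. Stack: [1, 1]
BINARY_OP + → 1 + 1 = 2. Stack: [2]
STORE_FAST i → i=2. Stack: []
LOAD_FAST i → push 2. Stack: [2]
LOAD_CONST → push 2. Stack: [2, 2]
COMPARE_OP bool(<) → 2 vs 2 = False. Stack: [False]
POP_JUMP_IF_FALSE → pop False; jump. Stack: []
LOAD_FAST r → push 1584. Stack: [1584]
RETURN_VALUE → return 1584.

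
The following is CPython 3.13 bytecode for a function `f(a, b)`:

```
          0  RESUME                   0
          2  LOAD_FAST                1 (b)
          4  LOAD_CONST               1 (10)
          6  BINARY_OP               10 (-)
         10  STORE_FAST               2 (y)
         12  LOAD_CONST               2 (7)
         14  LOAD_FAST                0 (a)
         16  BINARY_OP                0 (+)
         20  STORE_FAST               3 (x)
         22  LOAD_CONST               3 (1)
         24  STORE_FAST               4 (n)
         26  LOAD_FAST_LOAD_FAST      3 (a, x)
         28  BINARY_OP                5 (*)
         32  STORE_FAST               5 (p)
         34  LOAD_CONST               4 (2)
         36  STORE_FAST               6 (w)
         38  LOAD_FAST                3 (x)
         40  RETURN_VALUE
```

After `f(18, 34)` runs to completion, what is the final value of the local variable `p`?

LOAD_FAST b → push 34. Stack: [34]
LOAD_CONST → push 10. Stack: [34, 10]
BINARY_OP - → 34 - 10 = 24. Stack: [24]
STORE_FAST y → y=24. Stack: []
LOAD_CONST → push 7. Stack: [7]
LOAD_FAST a → push 18. Stack: [7, 18]
BINARY_OP + → 7 + 18 = 25. Stack: [25]
STORE_FAST x → x=25. Stack: []
LOAD_CONST → push 1. Stack: [1]
STORE_FAST n → n=1. Stack: []
LOAD_FAST_LOAD_FAST a,x → push 18,25. Stack: [18, 25]
BINARY_OP * → 18 * 25 = 450. Stack: [450]
STORE_FAST p → p=450. Stack: []
LOAD_CONST → push 2. Stack: [2]
STORE_FAST w → w=2. Stack: []
LOAD_FAST x → push 25. Stack: [25]
RETURN_VALUE → return 25.

450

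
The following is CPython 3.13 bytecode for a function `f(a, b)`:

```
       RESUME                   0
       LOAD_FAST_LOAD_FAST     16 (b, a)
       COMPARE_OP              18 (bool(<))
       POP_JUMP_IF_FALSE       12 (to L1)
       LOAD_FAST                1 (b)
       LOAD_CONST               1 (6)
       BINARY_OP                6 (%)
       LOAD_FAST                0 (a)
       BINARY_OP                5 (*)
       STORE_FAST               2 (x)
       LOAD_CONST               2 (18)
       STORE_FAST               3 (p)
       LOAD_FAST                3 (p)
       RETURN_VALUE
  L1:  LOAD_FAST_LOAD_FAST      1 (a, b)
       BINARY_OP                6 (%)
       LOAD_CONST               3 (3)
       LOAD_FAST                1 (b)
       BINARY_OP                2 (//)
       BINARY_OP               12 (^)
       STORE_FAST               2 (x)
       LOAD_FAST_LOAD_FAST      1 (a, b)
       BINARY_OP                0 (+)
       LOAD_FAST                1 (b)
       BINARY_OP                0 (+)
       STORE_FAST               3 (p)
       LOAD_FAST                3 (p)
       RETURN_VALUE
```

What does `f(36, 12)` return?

18

LOAD_FAST_LOAD_FAST b,a → push 12,36. Stack: [12, 36]
COMPARE_OP bool(<) → 12 vs 36 = True. Stack: [True]
POP_JUMP_IF_FALSE → pop True; no jump. Stack: []
LOAD_FAST b → push 12. Stack: [12]
LOAD_CONST → push 6. Stack: [12, 6]
BINARY_OP % → 12 % 6 = 0. Stack: [0]
LOAD_FAST a → push 36. Stack: [0, 36]
BINARY_OP * → 0 * 36 = 0. Stack: [0]
STORE_FAST x → x=0. Stack: []
LOAD_CONST → push 18. Stack: [18]
STORE_FAST p → p=18. Stack: []
LOAD_FAST p → push 18. Stack: [18]
RETURN_VALUE → return 18.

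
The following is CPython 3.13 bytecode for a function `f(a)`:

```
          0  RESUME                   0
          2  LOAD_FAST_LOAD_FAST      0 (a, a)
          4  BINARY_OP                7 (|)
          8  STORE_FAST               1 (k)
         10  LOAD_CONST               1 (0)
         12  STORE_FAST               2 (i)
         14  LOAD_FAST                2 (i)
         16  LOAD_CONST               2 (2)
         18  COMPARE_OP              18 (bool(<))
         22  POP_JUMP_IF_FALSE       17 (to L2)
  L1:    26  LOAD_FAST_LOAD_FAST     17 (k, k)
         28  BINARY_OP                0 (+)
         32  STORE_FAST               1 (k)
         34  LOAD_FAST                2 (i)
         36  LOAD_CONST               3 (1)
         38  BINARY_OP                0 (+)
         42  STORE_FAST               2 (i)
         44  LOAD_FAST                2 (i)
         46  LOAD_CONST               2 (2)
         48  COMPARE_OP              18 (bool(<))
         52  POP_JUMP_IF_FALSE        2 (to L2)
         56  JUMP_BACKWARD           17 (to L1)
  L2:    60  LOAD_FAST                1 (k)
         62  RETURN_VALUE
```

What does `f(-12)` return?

LOAD_FAST_LOAD_FAST a,a → push -12,-12. Stack: [-12, -12]
BINARY_OP | → -12 | -12 = -12. Stack: [-12]
STORE_FAST k → k=-12. Stack: []
LOAD_CONST → push 0. Stack: [0]
STORE_FAST i → i=0. Stack: []
LOAD_FAST i → push 0. Stack: [0]
LOAD_CONST → push 2. Stack: [0, 2]
COMPARE_OP bool(<) → 0 vs 2 = True. Stack: [True]
POP_JUMP_IF_FALSE → pop True; no jump. Stack: []
LOAD_FAST_LOAD_FAST k,k → push -12,-12. Stack: [-12, -12]
BINARY_OP + → -12 + -12 = -24. Stack: [-24]
STORE_FAST k → k=-24. Stack: []
LOAD_FAST i → push 0. Stack: [0]
LOAD_CONST → push 1. Stack: [0, 1]
BINARY_OP + → 0 + 1 = 1. Stack: [1]
STORE_FAST i → i=1. Stack: []
LOAD_FAST i → push 1. Stack: [1]
LOAD_CONST → push 2. Stack: [1, 2]
COMPARE_OP bool(<) → 1 vs 2 = True. Stack: [True]
POP_JUMP_IF_FALSE → pop True; no jump. Stack: []
LOAD_FAST_LOAD_FAST k,k → push -24,-24. Stack: [-24, -24]
BINARY_OP + → -24 + -24 = -48. Stack: [-48]
STORE_FAST k → k=-48. Stack: []
LOAD_FAST i → push 1. Stack: [1]
LOAD_CONST → push 1. Stack: [1, 1]
BINARY_OP + → 1 + 1 = 2. Stack: [2]
STORE_FAST i → i=2. Stack: []
LOAD_FAST i → push 2. Stack: [2]
LOAD_CONST → push 2. Stack: [2, 2]
COMPARE_OP bool(<) → 2 vs 2 = False. Stack: [False]
POP_JUMP_IF_FALSE → pop False; jump. Stack: []
LOAD_FAST k → push -48. Stack: [-48]
RETURN_VALUE → return -48.

-48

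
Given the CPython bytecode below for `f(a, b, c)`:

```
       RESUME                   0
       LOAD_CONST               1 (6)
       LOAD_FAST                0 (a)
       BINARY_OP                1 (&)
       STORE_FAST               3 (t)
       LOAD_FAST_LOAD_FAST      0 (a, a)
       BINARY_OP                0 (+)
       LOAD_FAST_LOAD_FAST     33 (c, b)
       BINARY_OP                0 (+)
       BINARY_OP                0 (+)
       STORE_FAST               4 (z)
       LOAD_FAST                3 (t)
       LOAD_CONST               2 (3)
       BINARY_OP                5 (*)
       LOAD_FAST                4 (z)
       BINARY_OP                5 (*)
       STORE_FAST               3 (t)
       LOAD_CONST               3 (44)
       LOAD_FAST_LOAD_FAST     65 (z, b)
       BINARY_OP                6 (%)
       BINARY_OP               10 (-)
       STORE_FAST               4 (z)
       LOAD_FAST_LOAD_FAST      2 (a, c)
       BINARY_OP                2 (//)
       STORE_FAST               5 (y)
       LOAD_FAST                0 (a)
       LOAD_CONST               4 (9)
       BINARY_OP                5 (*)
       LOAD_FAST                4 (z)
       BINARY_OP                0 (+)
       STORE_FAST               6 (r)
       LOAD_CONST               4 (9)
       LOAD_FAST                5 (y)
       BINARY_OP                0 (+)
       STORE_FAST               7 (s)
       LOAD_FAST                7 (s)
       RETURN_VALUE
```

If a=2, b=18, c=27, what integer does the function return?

9

LOAD_CONST → push 6. Stack: [6]
LOAD_FAST a → push 2. Stack: [6, 2]
BINARY_OP & → 6 & 2 = 2. Stack: [2]
STORE_FAST t → t=2. Stack: []
LOAD_FAST_LOAD_FAST a,a → push 2,2. Stack: [2, 2]
BINARY_OP + → 2 + 2 = 4. Stack: [4]
LOAD_FAST_LOAD_FAST c,b → push 27,18. Stack: [4, 27, 18]
BINARY_OP + → 27 + 18 = 45. Stack: [4, 45]
BINARY_OP + → 4 + 45 = 49. Stack: [49]
STORE_FAST z → z=49. Stack: []
LOAD_FAST t → push 2. Stack: [2]
LOAD_CONST → push 3. Stack: [2, 3]
BINARY_OP * → 2 * 3 = 6. Stack: [6]
LOAD_FAST z → push 49. Stack: [6, 49]
BINARY_OP * → 6 * 49 = 294. Stack: [294]
STORE_FAST t → t=294. Stack: []
LOAD_CONST → push 44. Stack: [44]
LOAD_FAST_LOAD_FAST z,b → push 49,18. Stack: [44, 49, 18]
BINARY_OP % → 49 % 18 = 13. Stack: [44, 13]
BINARY_OP - → 44 - 13 = 31. Stack: [31]
STORE_FAST z → z=31. Stack: []
LOAD_FAST_LOAD_FAST a,c → push 2,27. Stack: [2, 27]
BINARY_OP // → 2 // 27 = 0. Stack: [0]
STORE_FAST y → y=0. Stack: []
LOAD_FAST a → push 2. Stack: [2]
LOAD_CONST → push 9. Stack: [2, 9]
BINARY_OP * → 2 * 9 = 18. Stack: [18]
LOAD_FAST z → push 31. Stack: [18, 31]
BINARY_OP + → 18 + 31 = 49. Stack: [49]
STORE_FAST r → r=49. Stack: []
LOAD_CONST → push 9. Stack: [9]
LOAD_FAST y → push 0. Stack: [9, 0]
BINARY_OP + → 9 + 0 = 9. Stack: [9]
STORE_FAST s → s=9. Stack: []
LOAD_FAST s → push 9. Stack: [9]
RETURN_VALUE → return 9.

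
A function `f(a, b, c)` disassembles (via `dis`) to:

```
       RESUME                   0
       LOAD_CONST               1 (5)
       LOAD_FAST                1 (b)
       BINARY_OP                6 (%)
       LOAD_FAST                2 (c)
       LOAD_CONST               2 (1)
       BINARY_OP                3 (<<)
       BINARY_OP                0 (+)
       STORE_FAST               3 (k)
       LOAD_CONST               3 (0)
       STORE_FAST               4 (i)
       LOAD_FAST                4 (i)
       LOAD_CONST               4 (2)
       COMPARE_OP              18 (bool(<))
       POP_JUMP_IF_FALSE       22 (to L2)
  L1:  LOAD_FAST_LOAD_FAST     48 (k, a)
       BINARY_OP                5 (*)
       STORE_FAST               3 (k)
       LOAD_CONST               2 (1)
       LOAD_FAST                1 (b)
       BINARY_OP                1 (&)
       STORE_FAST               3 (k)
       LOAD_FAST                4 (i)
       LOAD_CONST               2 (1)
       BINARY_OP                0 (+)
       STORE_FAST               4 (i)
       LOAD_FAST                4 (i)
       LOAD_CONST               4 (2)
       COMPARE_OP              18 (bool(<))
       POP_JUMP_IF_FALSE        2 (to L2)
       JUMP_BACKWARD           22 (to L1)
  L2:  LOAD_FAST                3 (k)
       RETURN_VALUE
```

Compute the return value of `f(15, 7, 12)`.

LOAD_CONST → push 5. Stack: [5]
LOAD_FAST b → push 7. Stack: [5, 7]
BINARY_OP % → 5 % 7 = 5. Stack: [5]
LOAD_FAST c → push 12. Stack: [5, 12]
LOAD_CONST → push 1. Stack: [5, 12, 1]
BINARY_OP << → 12 << 1 = 24. Stack: [5, 24]
BINARY_OP + → 5 + 24 = 29. Stack: [29]
STORE_FAST k → k=29. Stack: []
LOAD_CONST → push 0. Stack: [0]
STORE_FAST i → i=0. Stack: []
LOAD_FAST i → push 0. Stack: [0]
LOAD_CONST → push 2. Stack: [0, 2]
COMPARE_OP bool(<) → 0 vs 2 = True. Stack: [True]
POP_JUMP_IF_FALSE → pop True; no jump. Stack: []
LOAD_FAST_LOAD_FAST k,a → push 29,15. Stack: [29, 15]
BINARY_OP * → 29 * 15 = 435. Stack: [435]
STORE_FAST k → k=435. Stack: []
LOAD_CONST → push 1. Stack: [1]
LOAD_FAST b → push 7. Stack: [1, 7]
BINARY_OP & → 1 & 7 = 1. Stack: [1]
STORE_FAST k → k=1. Stack: []
LOAD_FAST i → push 0. Stack: [0]
LOAD_CONST → push 1. Stack: [0, 1]
BINARY_OP + → 0 + 1 = 1. Stack: [1]
STORE_FAST i → i=1. Stack: []
LOAD_FAST i → push 1. Stack: [1]
LOAD_CONST → push 2. Stack: [1, 2]
COMPARE_OP bool(<) → 1 vs 2 = True. Stack: [True]
POP_JUMP_IF_FALSE → pop True; no jump. Stack: []
LOAD_FAST_LOAD_FAST k,a → push 1,15. Stack: [1, 15]
BINARY_OP * → 1 * 15 = 15. Stack: [15]
STORE_FAST k → k=15. Stack: []
LOAD_CONST → push 1. Stack: [1]
LOAD_FAST b → push 7. Stack: [1, 7]
BINARY_OP & → 1 & 7 = 1. Stack: [1]
STORE_FAST k → k=1. Stack: []
LOAD_FAST i → push 1. Stack: [1]
LOAD_CONST → push 1. Stack: [1, 1]
BINARY_OP + → 1 + 1 = 2. Stack: [2]
STORE_FAST i → i=2. Stack: []
LOAD_FAST i → push 2. Stack: [2]
LOAD_CONST → push 2. Stack: [2, 2]
COMPARE_OP bool(<) → 2 vs 2 = False. Stack: [False]
POP_JUMP_IF_FALSE → pop False; jump. Stack: []
LOAD_FAST k → push 1. Stack: [1]
RETURN_VALUE → return 1.

1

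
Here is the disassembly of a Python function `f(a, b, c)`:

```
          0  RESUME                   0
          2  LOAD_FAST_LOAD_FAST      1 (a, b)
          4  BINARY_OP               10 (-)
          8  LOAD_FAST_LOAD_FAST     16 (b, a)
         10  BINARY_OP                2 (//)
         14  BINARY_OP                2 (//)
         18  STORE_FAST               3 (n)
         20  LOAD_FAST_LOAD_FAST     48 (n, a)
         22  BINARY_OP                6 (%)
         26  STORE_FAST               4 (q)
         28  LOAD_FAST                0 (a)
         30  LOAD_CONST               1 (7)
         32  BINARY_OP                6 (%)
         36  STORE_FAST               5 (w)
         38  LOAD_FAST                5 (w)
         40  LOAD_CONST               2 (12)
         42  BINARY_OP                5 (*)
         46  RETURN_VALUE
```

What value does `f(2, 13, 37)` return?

LOAD_FAST_LOAD_FAST a,b → push 2,13. Stack: [2, 13]
BINARY_OP - → 2 - 13 = -11. Stack: [-11]
LOAD_FAST_LOAD_FAST b,a → push 13,2. Stack: [-11, 13, 2]
BINARY_OP // → 13 // 2 = 6. Stack: [-11, 6]
BINARY_OP // → -11 // 6 = -2. Stack: [-2]
STORE_FAST n → n=-2. Stack: []
LOAD_FAST_LOAD_FAST n,a → push -2,2. Stack: [-2, 2]
BINARY_OP % → -2 % 2 = 0. Stack: [0]
STORE_FAST q → q=0. Stack: []
LOAD_FAST a → push 2. Stack: [2]
LOAD_CONST → push 7. Stack: [2, 7]
BINARY_OP % → 2 % 7 = 2. Stack: [2]
STORE_FAST w → w=2. Stack: []
LOAD_FAST w → push 2. Stack: [2]
LOAD_CONST → push 12. Stack: [2, 12]
BINARY_OP * → 2 * 12 = 24. Stack: [24]
RETURN_VALUE → return 24.

24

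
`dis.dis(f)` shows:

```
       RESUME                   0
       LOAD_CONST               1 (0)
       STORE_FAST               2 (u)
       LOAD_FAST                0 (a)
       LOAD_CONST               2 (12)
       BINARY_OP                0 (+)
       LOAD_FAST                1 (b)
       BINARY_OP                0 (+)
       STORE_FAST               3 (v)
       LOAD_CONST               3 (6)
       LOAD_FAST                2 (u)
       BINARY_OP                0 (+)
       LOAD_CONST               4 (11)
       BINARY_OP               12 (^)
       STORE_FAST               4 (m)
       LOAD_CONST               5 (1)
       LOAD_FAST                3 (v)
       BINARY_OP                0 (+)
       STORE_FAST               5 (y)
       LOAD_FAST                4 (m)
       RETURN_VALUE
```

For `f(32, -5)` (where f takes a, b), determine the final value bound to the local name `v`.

39

LOAD_CONST → push 0. Stack: [0]
STORE_FAST u → u=0. Stack: []
LOAD_FAST a → push 32. Stack: [32]
LOAD_CONST → push 12. Stack: [32, 12]
BINARY_OP + → 32 + 12 = 44. Stack: [44]
LOAD_FAST b → push -5. Stack: [44, -5]
BINARY_OP + → 44 + -5 = 39. Stack: [39]
STORE_FAST v → v=39. Stack: []
LOAD_CONST → push 6. Stack: [6]
LOAD_FAST u → push 0. Stack: [6, 0]
BINARY_OP + → 6 + 0 = 6. Stack: [6]
LOAD_CONST → push 11. Stack: [6, 11]
BINARY_OP ^ → 6 ^ 11 = 13. Stack: [13]
STORE_FAST m → m=13. Stack: []
LOAD_CONST → push 1. Stack: [1]
LOAD_FAST v → push 39. Stack: [1, 39]
BINARY_OP + → 1 + 39 = 40. Stack: [40]
STORE_FAST y → y=40. Stack: []
LOAD_FAST m → push 13. Stack: [13]
RETURN_VALUE → return 13.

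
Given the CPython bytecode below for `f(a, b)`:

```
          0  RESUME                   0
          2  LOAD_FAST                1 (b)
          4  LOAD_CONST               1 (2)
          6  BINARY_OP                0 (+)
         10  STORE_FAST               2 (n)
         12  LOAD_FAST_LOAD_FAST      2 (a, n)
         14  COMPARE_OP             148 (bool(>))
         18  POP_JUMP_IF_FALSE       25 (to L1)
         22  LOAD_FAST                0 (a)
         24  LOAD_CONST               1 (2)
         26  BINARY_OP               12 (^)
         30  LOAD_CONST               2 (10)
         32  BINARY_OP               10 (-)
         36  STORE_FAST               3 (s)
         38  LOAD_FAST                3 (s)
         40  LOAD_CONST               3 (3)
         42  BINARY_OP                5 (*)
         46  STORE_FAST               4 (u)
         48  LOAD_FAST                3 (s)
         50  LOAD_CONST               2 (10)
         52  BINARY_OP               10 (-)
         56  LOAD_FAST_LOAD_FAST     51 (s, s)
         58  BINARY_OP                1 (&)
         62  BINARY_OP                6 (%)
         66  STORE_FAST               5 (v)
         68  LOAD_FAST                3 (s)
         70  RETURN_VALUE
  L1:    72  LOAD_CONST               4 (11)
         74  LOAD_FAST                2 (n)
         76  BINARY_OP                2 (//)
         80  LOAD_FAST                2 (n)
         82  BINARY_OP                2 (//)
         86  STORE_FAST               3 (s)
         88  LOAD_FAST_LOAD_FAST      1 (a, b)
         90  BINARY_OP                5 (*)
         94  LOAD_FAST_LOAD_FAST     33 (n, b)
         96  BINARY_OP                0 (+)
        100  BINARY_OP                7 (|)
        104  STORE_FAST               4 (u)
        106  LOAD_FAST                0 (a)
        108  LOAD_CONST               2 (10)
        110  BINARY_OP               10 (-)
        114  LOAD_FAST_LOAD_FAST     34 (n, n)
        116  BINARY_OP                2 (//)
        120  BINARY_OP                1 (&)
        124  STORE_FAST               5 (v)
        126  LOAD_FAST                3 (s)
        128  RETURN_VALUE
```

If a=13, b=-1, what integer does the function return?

5

LOAD_FAST b → push -1. Stack: [-1]
LOAD_CONST → push 2. Stack: [-1, 2]
BINARY_OP + → -1 + 2 = 1. Stack: [1]
STORE_FAST n → n=1. Stack: []
LOAD_FAST_LOAD_FAST a,n → push 13,1. Stack: [13, 1]
COMPARE_OP bool(>) → 13 vs 1 = True. Stack: [True]
POP_JUMP_IF_FALSE → pop True; no jump. Stack: []
LOAD_FAST a → push 13. Stack: [13]
LOAD_CONST → push 2. Stack: [13, 2]
BINARY_OP ^ → 13 ^ 2 = 15. Stack: [15]
LOAD_CONST → push 10. Stack: [15, 10]
BINARY_OP - → 15 - 10 = 5. Stack: [5]
STORE_FAST s → s=5. Stack: []
LOAD_FAST s → push 5. Stack: [5]
LOAD_CONST → push 3. Stack: [5, 3]
BINARY_OP * → 5 * 3 = 15. Stack: [15]
STORE_FAST u → u=15. Stack: []
LOAD_FAST s → push 5. Stack: [5]
LOAD_CONST → push 10. Stack: [5, 10]
BINARY_OP - → 5 - 10 = -5. Stack: [-5]
LOAD_FAST_LOAD_FAST s,s → push 5,5. Stack: [-5, 5, 5]
BINARY_OP & → 5 & 5 = 5. Stack: [-5, 5]
BINARY_OP % → -5 % 5 = 0. Stack: [0]
STORE_FAST v → v=0. Stack: []
LOAD_FAST s → push 5. Stack: [5]
RETURN_VALUE → return 5.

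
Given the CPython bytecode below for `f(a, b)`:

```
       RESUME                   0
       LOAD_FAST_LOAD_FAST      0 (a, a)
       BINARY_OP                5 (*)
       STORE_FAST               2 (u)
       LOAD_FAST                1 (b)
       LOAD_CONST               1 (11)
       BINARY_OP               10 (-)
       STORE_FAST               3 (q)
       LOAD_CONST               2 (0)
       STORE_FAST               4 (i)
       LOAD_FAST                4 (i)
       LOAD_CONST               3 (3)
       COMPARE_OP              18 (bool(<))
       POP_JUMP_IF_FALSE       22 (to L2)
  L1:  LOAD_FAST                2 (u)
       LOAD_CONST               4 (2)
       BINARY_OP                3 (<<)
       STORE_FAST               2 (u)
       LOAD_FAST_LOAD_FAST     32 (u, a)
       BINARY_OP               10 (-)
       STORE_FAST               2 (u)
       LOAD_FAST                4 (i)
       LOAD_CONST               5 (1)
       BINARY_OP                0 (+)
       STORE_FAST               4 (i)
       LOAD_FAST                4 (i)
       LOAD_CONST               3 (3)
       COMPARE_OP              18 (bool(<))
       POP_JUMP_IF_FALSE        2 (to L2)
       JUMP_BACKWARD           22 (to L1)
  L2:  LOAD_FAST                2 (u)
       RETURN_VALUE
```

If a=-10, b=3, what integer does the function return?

LOAD_FAST_LOAD_FAST a,a → push -10,-10. Stack: [-10, -10]
BINARY_OP * → -10 * -10 = 100. Stack: [100]
STORE_FAST u → u=100. Stack: []
LOAD_FAST b → push 3. Stack: [3]
LOAD_CONST → push 11. Stack: [3, 11]
BINARY_OP - → 3 - 11 = -8. Stack: [-8]
STORE_FAST q → q=-8. Stack: []
LOAD_CONST → push 0. Stack: [0]
STORE_FAST i → i=0. Stack: []
LOAD_FAST i → push 0. Stack: [0]
LOAD_CONST → push 3. Stack: [0, 3]
COMPARE_OP bool(<) → 0 vs 3 = True. Stack: [True]
POP_JUMP_IF_FALSE → pop True; no jump. Stack: []
LOAD_FAST u → push 100. Stack: [100]
LOAD_CONST → push 2. Stack: [100, 2]
BINARY_OP << → 100 << 2 = 400. Stack: [400]
STORE_FAST u → u=400. Stack: []
LOAD_FAST_LOAD_FAST u,a → push 400,-10. Stack: [400, -10]
BINARY_OP - → 400 - -10 = 410. Stack: [410]
STORE_FAST u → u=410. Stack: []
LOAD_FAST i → push 0. Stack: [0]
LOAD_CONST → push 1. Stack: [0, 1]
BINARY_OP + → 0 + 1 = 1. Stack: [1]
STORE_FAST i → i=1. Stack: []
LOAD_FAST i → push 1. Stack: [1]
LOAD_CONST → push 3. Stack: [1, 3]
COMPARE_OP bool(<) → 1 vs 3 = True. Stack: [True]
POP_JUMP_IF_FALSE → pop True; no jump. Stack: []
LOAD_FAST u → push 410. Stack: [410]
LOAD_CONST → push 2. Stack: [410, 2]
BINARY_OP << → 410 << 2 = 1640. Stack: [1640]
STORE_FAST u → u=1640. Stack: []
LOAD_FAST_LOAD_FAST u,a → push 1640,-10. Stack: [1640, -10]
BINARY_OP - → 1640 - -10 = 1650. Stack: [1650]
STORE_FAST u → u=1650. Stack: []
LOAD_FAST i → push 1. Stack: [1]
LOAD_CONST → push 1. Stack: [1, 1]
BINARY_OP + → 1 + 1 = 2. Stack: [2]
STORE_FAST i → i=2. Stack: []
LOAD_FAST i → push 2. Stack: [2]
LOAD_CONST → push 3. Stack: [2, 3]
COMPARE_OP bool(<) → 2 vs 3 = True. Stack: [True]
POP_JUMP_IF_FALSE → pop True; no jump. Stack: []
LOAD_FAST u → push 1650. Stack: [1650]
LOAD_CONST → push 2. Stack: [1650, 2]
BINARY_OP << → 1650 << 2 = 6600. Stack: [6600]
STORE_FAST u → u=6600. Stack: []
LOAD_FAST_LOAD_FAST u,a → push 6600,-10. Stack: [6600, -10]
BINARY_OP - → 6600 - -10 = 6610. Stack: [6610]
STORE_FAST u → u=6610. Stack: []
LOAD_FAST i → push 2. Stack: [2]
LOAD_CONST → push 1. Stack: [2, 1]
BINARY_OP + → 2 + 1 = 3. Stack: [3]
STORE_FAST i → i=3. Stack: []
LOAD_FAST i → push 3. Stack: [3]
LOAD_CONST → push 3. Stack: [3, 3]
COMPARE_OP bool(<) → 3 vs 3 = False. Stack: [False]
POP_JUMP_IF_FALSE → pop False; jump. Stack: []
LOAD_FAST u → push 6610. Stack: [6610]
RETURN_VALUE → return 6610.

6610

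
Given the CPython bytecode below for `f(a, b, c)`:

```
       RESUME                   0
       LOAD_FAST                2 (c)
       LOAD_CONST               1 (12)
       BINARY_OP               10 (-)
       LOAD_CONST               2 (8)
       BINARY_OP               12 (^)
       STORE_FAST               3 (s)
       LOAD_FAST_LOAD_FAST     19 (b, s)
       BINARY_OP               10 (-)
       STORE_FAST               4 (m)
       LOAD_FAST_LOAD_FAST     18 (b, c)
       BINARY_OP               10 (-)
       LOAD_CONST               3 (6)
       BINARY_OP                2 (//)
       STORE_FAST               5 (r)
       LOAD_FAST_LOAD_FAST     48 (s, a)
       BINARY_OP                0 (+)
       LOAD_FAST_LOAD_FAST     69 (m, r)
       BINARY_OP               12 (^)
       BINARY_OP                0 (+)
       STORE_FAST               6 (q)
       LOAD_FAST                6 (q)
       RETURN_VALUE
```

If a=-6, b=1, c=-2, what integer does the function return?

-5

LOAD_FAST c → push -2. Stack: [-2]
LOAD_CONST → push 12. Stack: [-2, 12]
BINARY_OP - → -2 - 12 = -14. Stack: [-14]
LOAD_CONST → push 8. Stack: [-14, 8]
BINARY_OP ^ → -14 ^ 8 = -6. Stack: [-6]
STORE_FAST s → s=-6. Stack: []
LOAD_FAST_LOAD_FAST b,s → push 1,-6. Stack: [1, -6]
BINARY_OP - → 1 - -6 = 7. Stack: [7]
STORE_FAST m → m=7. Stack: []
LOAD_FAST_LOAD_FAST b,c → push 1,-2. Stack: [1, -2]
BINARY_OP - → 1 - -2 = 3. Stack: [3]
LOAD_CONST → push 6. Stack: [3, 6]
BINARY_OP // → 3 // 6 = 0. Stack: [0]
STORE_FAST r → r=0. Stack: []
LOAD_FAST_LOAD_FAST s,a → push -6,-6. Stack: [-6, -6]
BINARY_OP + → -6 + -6 = -12. Stack: [-12]
LOAD_FAST_LOAD_FAST m,r → push 7,0. Stack: [-12, 7, 0]
BINARY_OP ^ → 7 ^ 0 = 7. Stack: [-12, 7]
BINARY_OP + → -12 + 7 = -5. Stack: [-5]
STORE_FAST q → q=-5. Stack: []
LOAD_FAST q → push -5. Stack: [-5]
RETURN_VALUE → return -5.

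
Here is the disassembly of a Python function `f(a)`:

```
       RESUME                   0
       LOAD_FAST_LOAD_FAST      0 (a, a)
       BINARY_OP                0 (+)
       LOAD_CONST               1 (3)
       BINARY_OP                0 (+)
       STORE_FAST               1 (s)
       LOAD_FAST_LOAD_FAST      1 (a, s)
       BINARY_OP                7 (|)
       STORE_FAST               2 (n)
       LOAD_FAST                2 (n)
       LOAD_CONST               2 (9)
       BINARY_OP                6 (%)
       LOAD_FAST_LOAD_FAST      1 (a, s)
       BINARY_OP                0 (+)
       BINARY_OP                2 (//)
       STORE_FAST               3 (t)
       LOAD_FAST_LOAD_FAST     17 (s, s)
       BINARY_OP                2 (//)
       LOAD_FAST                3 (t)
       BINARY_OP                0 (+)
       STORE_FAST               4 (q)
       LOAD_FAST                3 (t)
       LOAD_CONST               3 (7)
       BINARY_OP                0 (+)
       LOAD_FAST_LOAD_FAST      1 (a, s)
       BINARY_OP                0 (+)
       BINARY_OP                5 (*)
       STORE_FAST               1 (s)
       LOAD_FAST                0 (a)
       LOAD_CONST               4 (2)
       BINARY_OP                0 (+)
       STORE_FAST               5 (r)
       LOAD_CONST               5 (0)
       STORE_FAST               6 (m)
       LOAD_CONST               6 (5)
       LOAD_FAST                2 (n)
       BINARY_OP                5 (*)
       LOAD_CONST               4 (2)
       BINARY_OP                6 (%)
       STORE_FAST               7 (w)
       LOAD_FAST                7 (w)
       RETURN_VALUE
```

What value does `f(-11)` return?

LOAD_FAST_LOAD_FAST a,a → push -11,-11. Stack: [-11, -11]
BINARY_OP + → -11 + -11 = -22. Stack: [-22]
LOAD_CONST → push 3. Stack: [-22, 3]
BINARY_OP + → -22 + 3 = -19. Stack: [-19]
STORE_FAST s → s=-19. Stack: []
LOAD_FAST_LOAD_FAST a,s → push -11,-19. Stack: [-11, -19]
BINARY_OP | → -11 | -19 = -3. Stack: [-3]
STORE_FAST n → n=-3. Stack: []
LOAD_FAST n → push -3. Stack: [-3]
LOAD_CONST → push 9. Stack: [-3, 9]
BINARY_OP % → -3 % 9 = 6. Stack: [6]
LOAD_FAST_LOAD_FAST a,s → push -11,-19. Stack: [6, -11, -19]
BINARY_OP + → -11 + -19 = -30. Stack: [6, -30]
BINARY_OP // → 6 // -30 = -1. Stack: [-1]
STORE_FAST t → t=-1. Stack: []
LOAD_FAST_LOAD_FAST s,s → push -19,-19. Stack: [-19, -19]
BINARY_OP // → -19 // -19 = 1. Stack: [1]
LOAD_FAST t → push -1. Stack: [1, -1]
BINARY_OP + → 1 + -1 = 0. Stack: [0]
STORE_FAST q → q=0. Stack: []
LOAD_FAST t → push -1. Stack: [-1]
LOAD_CONST → push 7. Stack: [-1, 7]
BINARY_OP + → -1 + 7 = 6. Stack: [6]
LOAD_FAST_LOAD_FAST a,s → push -11,-19. Stack: [6, -11, -19]
BINARY_OP + → -11 + -19 = -30. Stack: [6, -30]
BINARY_OP * → 6 * -30 = -180. Stack: [-180]
STORE_FAST s → s=-180. Stack: []
LOAD_FAST a → push -11. Stack: [-11]
LOAD_CONST → push 2. Stack: [-11, 2]
BINARY_OP + → -11 + 2 = -9. Stack: [-9]
STORE_FAST r → r=-9. Stack: []
LOAD_CONST → push 0. Stack: [0]
STORE_FAST m → m=0. Stack: []
LOAD_CONST → push 5. Stack: [5]
LOAD_FAST n → push -3. Stack: [5, -3]
BINARY_OP * → 5 * -3 = -15. Stack: [-15]
LOAD_CONST → push 2. Stack: [-15, 2]
BINARY_OP % → -15 % 2 = 1. Stack: [1]
STORE_FAST w → w=1. Stack: []
LOAD_FAST w → push 1. Stack: [1]
RETURN_VALUE → return 1.

1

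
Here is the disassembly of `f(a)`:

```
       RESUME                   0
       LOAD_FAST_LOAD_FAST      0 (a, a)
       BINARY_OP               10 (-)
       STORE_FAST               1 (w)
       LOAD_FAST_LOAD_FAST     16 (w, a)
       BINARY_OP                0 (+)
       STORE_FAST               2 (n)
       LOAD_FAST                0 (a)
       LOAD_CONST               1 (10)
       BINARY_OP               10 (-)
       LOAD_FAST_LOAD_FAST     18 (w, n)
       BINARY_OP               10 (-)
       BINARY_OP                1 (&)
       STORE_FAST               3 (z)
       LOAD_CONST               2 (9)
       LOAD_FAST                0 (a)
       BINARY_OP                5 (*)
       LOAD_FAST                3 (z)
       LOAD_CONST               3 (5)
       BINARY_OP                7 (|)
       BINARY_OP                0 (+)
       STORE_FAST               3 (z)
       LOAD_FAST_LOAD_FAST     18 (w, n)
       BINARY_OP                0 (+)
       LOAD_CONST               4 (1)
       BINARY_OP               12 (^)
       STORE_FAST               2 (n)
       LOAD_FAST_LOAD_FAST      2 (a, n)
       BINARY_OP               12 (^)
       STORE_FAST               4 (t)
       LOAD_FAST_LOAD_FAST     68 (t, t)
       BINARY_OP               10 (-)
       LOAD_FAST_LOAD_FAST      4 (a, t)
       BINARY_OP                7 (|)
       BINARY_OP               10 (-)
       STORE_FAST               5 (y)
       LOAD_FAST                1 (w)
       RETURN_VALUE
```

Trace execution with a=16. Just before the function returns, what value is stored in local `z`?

LOAD_FAST_LOAD_FAST a,a → push 16,16. Stack: [16, 16]
BINARY_OP - → 16 - 16 = 0. Stack: [0]
STORE_FAST w → w=0. Stack: []
LOAD_FAST_LOAD_FAST w,a → push 0,16. Stack: [0, 16]
BINARY_OP + → 0 + 16 = 16. Stack: [16]
STORE_FAST n → n=16. Stack: []
LOAD_FAST a → push 16. Stack: [16]
LOAD_CONST → push 10. Stack: [16, 10]
BINARY_OP - → 16 - 10 = 6. Stack: [6]
LOAD_FAST_LOAD_FAST w,n → push 0,16. Stack: [6, 0, 16]
BINARY_OP - → 0 - 16 = -16. Stack: [6, -16]
BINARY_OP & → 6 & -16 = 0. Stack: [0]
STORE_FAST z → z=0. Stack: []
LOAD_CONST → push 9. Stack: [9]
LOAD_FAST a → push 16. Stack: [9, 16]
BINARY_OP * → 9 * 16 = 144. Stack: [144]
LOAD_FAST z → push 0. Stack: [144, 0]
LOAD_CONST → push 5. Stack: [144, 0, 5]
BINARY_OP | → 0 | 5 = 5. Stack: [144, 5]
BINARY_OP + → 144 + 5 = 149. Stack: [149]
STORE_FAST z → z=149. Stack: []
LOAD_FAST_LOAD_FAST w,n → push 0,16. Stack: [0, 16]
BINARY_OP + → 0 + 16 = 16. Stack: [16]
LOAD_CONST → push 1. Stack: [16, 1]
BINARY_OP ^ → 16 ^ 1 = 17. Stack: [17]
STORE_FAST n → n=17. Stack: []
LOAD_FAST_LOAD_FAST a,n → push 16,17. Stack: [16, 17]
BINARY_OP ^ → 16 ^ 17 = 1. Stack: [1]
STORE_FAST t → t=1. Stack: []
LOAD_FAST_LOAD_FAST t,t → push 1,1. Stack: [1, 1]
BINARY_OP - → 1 - 1 = 0. Stack: [0]
LOAD_FAST_LOAD_FAST a,t → push 16,1. Stack: [0, 16, 1]
BINARY_OP | → 16 | 1 = 17. Stack: [0, 17]
BINARY_OP - → 0 - 17 = -17. Stack: [-17]
STORE_FAST y → y=-17. Stack: []
LOAD_FAST w → push 0. Stack: [0]
RETURN_VALUE → return 0.

149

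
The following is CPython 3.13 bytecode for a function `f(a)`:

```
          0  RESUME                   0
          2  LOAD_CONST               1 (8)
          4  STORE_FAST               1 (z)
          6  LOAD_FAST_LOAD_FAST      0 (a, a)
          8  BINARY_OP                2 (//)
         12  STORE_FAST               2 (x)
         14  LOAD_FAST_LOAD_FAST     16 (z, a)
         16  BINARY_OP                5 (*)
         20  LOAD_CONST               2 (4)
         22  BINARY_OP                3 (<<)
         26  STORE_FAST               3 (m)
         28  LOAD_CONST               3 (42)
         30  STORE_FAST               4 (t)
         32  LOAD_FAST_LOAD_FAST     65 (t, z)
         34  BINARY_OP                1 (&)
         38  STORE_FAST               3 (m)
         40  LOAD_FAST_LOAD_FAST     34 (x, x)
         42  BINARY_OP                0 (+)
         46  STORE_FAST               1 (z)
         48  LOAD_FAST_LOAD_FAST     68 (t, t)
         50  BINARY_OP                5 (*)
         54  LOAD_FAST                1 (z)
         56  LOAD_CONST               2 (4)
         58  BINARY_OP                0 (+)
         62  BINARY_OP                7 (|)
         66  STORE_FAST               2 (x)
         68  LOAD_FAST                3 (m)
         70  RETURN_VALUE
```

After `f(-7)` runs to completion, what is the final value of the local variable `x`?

1766

LOAD_CONST → push 8. Stack: [8]
STORE_FAST z → z=8. Stack: []
LOAD_FAST_LOAD_FAST a,a → push -7,-7. Stack: [-7, -7]
BINARY_OP // → -7 // -7 = 1. Stack: [1]
STORE_FAST x → x=1. Stack: []
LOAD_FAST_LOAD_FAST z,a → push 8,-7. Stack: [8, -7]
BINARY_OP * → 8 * -7 = -56. Stack: [-56]
LOAD_CONST → push 4. Stack: [-56, 4]
BINARY_OP << → -56 << 4 = -896. Stack: [-896]
STORE_FAST m → m=-896. Stack: []
LOAD_CONST → push 42. Stack: [42]
STORE_FAST t → t=42. Stack: []
LOAD_FAST_LOAD_FAST t,z → push 42,8. Stack: [42, 8]
BINARY_OP & → 42 & 8 = 8. Stack: [8]
STORE_FAST m → m=8. Stack: []
LOAD_FAST_LOAD_FAST x,x → push 1,1. Stack: [1, 1]
BINARY_OP + → 1 + 1 = 2. Stack: [2]
STORE_FAST z → z=2. Stack: []
LOAD_FAST_LOAD_FAST t,t → push 42,42. Stack: [42, 42]
BINARY_OP * → 42 * 42 = 1764. Stack: [1764]
LOAD_FAST z → push 2. Stack: [1764, 2]
LOAD_CONST → push 4. Stack: [1764, 2, 4]
BINARY_OP + → 2 + 4 = 6. Stack: [1764, 6]
BINARY_OP | → 1764 | 6 = 1766. Stack: [1766]
STORE_FAST x → x=1766. Stack: []
LOAD_FAST m → push 8. Stack: [8]
RETURN_VALUE → return 8.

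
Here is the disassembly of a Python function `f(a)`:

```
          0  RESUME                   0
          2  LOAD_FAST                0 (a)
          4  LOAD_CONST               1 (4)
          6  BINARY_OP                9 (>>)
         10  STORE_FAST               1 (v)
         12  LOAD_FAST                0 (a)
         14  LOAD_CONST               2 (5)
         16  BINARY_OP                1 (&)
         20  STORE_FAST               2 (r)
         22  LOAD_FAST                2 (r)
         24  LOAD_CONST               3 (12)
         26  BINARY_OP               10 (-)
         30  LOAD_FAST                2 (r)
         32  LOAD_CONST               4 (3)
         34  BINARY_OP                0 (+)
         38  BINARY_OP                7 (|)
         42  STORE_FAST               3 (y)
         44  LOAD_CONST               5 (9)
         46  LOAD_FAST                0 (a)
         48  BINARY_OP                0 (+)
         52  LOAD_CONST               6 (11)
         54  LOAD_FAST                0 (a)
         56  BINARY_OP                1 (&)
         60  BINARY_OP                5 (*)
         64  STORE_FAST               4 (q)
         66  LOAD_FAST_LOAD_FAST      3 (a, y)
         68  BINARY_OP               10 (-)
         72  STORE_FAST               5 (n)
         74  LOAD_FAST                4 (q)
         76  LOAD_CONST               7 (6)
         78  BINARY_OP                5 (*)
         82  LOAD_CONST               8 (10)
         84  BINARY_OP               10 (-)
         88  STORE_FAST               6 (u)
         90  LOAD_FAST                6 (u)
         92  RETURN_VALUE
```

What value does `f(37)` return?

266

LOAD_FAST a → push 37. Stack: [37]
LOAD_CONST → push 4. Stack: [37, 4]
BINARY_OP >> → 37 >> 4 = 2. Stack: [2]
STORE_FAST v → v=2. Stack: []
LOAD_FAST a → push 37. Stack: [37]
LOAD_CONST → push 5. Stack: [37, 5]
BINARY_OP & → 37 & 5 = 5. Stack: [5]
STORE_FAST r → r=5. Stack: []
LOAD_FAST r → push 5. Stack: [5]
LOAD_CONST → push 12. Stack: [5, 12]
BINARY_OP - → 5 - 12 = -7. Stack: [-7]
LOAD_FAST r → push 5. Stack: [-7, 5]
LOAD_CONST → push 3. Stack: [-7, 5, 3]
BINARY_OP + → 5 + 3 = 8. Stack: [-7, 8]
BINARY_OP | → -7 | 8 = -7. Stack: [-7]
STORE_FAST y → y=-7. Stack: []
LOAD_CONST → push 9. Stack: [9]
LOAD_FAST a → push 37. Stack: [9, 37]
BINARY_OP + → 9 + 37 = 46. Stack: [46]
LOAD_CONST → push 11. Stack: [46, 11]
LOAD_FAST a → push 37. Stack: [46, 11, 37]
BINARY_OP & → 11 & 37 = 1. Stack: [46, 1]
BINARY_OP * → 46 * 1 = 46. Stack: [46]
STORE_FAST q → q=46. Stack: []
LOAD_FAST_LOAD_FAST a,y → push 37,-7. Stack: [37, -7]
BINARY_OP - → 37 - -7 = 44. Stack: [44]
STORE_FAST n → n=44. Stack: []
LOAD_FAST q → push 46. Stack: [46]
LOAD_CONST → push 6. Stack: [46, 6]
BINARY_OP * → 46 * 6 = 276. Stack: [276]
LOAD_CONST → push 10. Stack: [276, 10]
BINARY_OP - → 276 - 10 = 266. Stack: [266]
STORE_FAST u → u=266. Stack: []
LOAD_FAST u → push 266. Stack: [266]
RETURN_VALUE → return 266.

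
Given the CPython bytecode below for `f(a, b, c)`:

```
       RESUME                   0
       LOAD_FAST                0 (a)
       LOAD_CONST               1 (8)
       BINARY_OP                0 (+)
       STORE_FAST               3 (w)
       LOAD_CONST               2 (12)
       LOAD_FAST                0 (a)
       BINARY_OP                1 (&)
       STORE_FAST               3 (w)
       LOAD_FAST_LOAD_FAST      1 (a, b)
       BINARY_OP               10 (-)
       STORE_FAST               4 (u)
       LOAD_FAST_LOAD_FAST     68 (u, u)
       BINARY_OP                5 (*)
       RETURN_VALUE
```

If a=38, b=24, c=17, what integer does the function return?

LOAD_FAST a → push 38. Stack: [38]
LOAD_CONST → push 8. Stack: [38, 8]
BINARY_OP + → 38 + 8 = 46. Stack: [46]
STORE_FAST w → w=46. Stack: []
LOAD_CONST → push 12. Stack: [12]
LOAD_FAST a → push 38. Stack: [12, 38]
BINARY_OP & → 12 & 38 = 4. Stack: [4]
STORE_FAST w → w=4. Stack: []
LOAD_FAST_LOAD_FAST a,b → push 38,24. Stack: [38, 24]
BINARY_OP - → 38 - 24 = 14. Stack: [14]
STORE_FAST u → u=14. Stack: []
LOAD_FAST_LOAD_FAST u,u → push 14,14. Stack: [14, 14]
BINARY_OP * → 14 * 14 = 196. Stack: [196]
RETURN_VALUE → return 196.

196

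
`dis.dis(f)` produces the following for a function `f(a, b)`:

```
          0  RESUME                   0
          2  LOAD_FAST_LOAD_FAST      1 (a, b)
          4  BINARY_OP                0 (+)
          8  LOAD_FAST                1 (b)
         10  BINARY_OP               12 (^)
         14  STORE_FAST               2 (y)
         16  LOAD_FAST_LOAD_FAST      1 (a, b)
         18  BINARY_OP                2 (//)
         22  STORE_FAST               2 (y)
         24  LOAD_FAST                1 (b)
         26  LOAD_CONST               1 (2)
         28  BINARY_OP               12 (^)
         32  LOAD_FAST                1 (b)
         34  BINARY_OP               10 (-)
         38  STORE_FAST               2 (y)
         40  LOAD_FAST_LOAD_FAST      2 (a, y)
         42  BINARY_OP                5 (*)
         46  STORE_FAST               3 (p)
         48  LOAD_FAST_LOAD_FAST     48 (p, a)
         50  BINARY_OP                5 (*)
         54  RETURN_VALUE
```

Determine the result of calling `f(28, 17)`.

1568

LOAD_FAST_LOAD_FAST a,b → push 28,17. Stack: [28, 17]
BINARY_OP + → 28 + 17 = 45. Stack: [45]
LOAD_FAST b → push 17. Stack: [45, 17]
BINARY_OP ^ → 45 ^ 17 = 60. Stack: [60]
STORE_FAST y → y=60. Stack: []
LOAD_FAST_LOAD_FAST a,b → push 28,17. Stack: [28, 17]
BINARY_OP // → 28 // 17 = 1. Stack: [1]
STORE_FAST y → y=1. Stack: []
LOAD_FAST b → push 17. Stack: [17]
LOAD_CONST → push 2. Stack: [17, 2]
BINARY_OP ^ → 17 ^ 2 = 19. Stack: [19]
LOAD_FAST b → push 17. Stack: [19, 17]
BINARY_OP - → 19 - 17 = 2. Stack: [2]
STORE_FAST y → y=2. Stack: []
LOAD_FAST_LOAD_FAST a,y → push 28,2. Stack: [28, 2]
BINARY_OP * → 28 * 2 = 56. Stack: [56]
STORE_FAST p → p=56. Stack: []
LOAD_FAST_LOAD_FAST p,a → push 56,28. Stack: [56, 28]
BINARY_OP * → 56 * 28 = 1568. Stack: [1568]
RETURN_VALUE → return 1568.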